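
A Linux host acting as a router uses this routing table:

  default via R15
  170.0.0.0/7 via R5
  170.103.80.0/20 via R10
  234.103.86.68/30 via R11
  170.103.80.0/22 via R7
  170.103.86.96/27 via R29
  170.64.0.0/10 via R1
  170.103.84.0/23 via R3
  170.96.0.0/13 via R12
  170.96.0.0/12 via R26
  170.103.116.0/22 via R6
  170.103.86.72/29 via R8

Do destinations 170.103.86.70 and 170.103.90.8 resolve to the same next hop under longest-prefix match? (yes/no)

170.103.86.70: longest match 170.103.80.0/20 -> R10
170.103.90.8: longest match 170.103.80.0/20 -> R10

yes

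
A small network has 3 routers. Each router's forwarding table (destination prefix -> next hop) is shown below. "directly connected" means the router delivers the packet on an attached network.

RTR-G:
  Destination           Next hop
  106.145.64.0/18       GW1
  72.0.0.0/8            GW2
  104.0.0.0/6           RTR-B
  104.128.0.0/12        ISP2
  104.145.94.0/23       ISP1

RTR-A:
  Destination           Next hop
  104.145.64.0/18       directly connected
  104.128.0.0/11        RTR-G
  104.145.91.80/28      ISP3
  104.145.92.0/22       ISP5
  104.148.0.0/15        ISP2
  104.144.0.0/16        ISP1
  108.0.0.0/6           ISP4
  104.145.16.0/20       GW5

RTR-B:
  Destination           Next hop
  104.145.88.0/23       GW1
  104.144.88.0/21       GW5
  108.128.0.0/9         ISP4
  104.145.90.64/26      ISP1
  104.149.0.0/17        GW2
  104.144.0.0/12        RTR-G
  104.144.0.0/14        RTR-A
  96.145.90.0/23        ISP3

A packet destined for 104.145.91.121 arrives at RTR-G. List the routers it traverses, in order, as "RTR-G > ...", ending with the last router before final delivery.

At RTR-G: longest match for 104.145.91.121 is 104.0.0.0/6 -> RTR-B
At RTR-B: longest match for 104.145.91.121 is 104.144.0.0/14 -> RTR-A
At RTR-A: longest match for 104.145.91.121 is 104.145.64.0/18 -> directly connected

RTR-G > RTR-B > RTR-A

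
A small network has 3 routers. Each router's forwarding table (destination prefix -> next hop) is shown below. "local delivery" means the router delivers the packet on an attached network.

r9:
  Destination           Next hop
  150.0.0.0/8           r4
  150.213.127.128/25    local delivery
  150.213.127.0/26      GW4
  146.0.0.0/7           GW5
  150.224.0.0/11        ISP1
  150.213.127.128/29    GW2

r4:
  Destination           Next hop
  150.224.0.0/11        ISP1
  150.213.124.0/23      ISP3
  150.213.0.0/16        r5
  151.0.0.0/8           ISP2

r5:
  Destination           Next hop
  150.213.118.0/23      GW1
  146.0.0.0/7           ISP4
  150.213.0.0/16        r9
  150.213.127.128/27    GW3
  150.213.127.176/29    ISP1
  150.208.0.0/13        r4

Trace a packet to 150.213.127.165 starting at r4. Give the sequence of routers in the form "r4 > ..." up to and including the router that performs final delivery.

At r4: longest match for 150.213.127.165 is 150.213.0.0/16 -> r5
At r5: longest match for 150.213.127.165 is 150.213.0.0/16 -> r9
At r9: longest match for 150.213.127.165 is 150.213.127.128/25 -> local delivery

r4 > r5 > r9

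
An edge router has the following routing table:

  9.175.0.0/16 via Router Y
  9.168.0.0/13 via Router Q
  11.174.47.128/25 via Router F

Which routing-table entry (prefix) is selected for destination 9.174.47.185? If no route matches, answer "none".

Entries matching 9.174.47.185:
  9.168.0.0/13 (9.168.0.0 - 9.175.255.255)
Most specific is 9.168.0.0/13.

9.168.0.0/13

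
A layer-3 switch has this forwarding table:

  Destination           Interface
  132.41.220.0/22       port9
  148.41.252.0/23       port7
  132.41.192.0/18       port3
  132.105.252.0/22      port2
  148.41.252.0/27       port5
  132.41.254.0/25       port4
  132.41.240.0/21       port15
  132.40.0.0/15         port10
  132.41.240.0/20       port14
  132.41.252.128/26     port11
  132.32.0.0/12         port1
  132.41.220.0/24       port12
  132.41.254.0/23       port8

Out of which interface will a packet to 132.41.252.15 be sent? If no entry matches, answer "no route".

Routes whose prefix contains 132.41.252.15:
  132.32.0.0/12 (132.32.0.0 - 132.47.255.255) -> port1
  132.40.0.0/15 (132.40.0.0 - 132.41.255.255) -> port10
  132.41.192.0/18 (132.41.192.0 - 132.41.255.255) -> port3
  132.41.240.0/20 (132.41.240.0 - 132.41.255.255) -> port14
More-specific entries that do NOT match:
  148.41.252.0/27 (148.41.252.0 - 148.41.252.31) does not contain 132.41.252.15
  132.41.252.128/26 (132.41.252.128 - 132.41.252.191) does not contain 132.41.252.15
  132.41.254.0/25 (132.41.254.0 - 132.41.254.127) does not contain 132.41.252.15
  132.41.220.0/24 (132.41.220.0 - 132.41.220.255) does not contain 132.41.252.15
  148.41.252.0/23 (148.41.252.0 - 148.41.253.255) does not contain 132.41.252.15
  132.41.254.0/23 (132.41.254.0 - 132.41.255.255) does not contain 132.41.252.15
  132.41.220.0/22 (132.41.220.0 - 132.41.223.255) does not contain 132.41.252.15
  132.105.252.0/22 (132.105.252.0 - 132.105.255.255) does not contain 132.41.252.15
  132.41.240.0/21 (132.41.240.0 - 132.41.247.255) does not contain 132.41.252.15
Longest matching prefix is /20 -> interface port14.

port14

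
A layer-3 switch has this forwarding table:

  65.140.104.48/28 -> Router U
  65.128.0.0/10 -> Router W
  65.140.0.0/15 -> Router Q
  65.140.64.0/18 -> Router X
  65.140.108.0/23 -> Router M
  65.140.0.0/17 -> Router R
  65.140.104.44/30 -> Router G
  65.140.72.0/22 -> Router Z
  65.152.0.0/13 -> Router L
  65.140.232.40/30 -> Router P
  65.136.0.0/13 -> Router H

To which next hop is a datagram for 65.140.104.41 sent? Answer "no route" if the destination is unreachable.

Router X

Routes whose prefix contains 65.140.104.41:
  65.128.0.0/10 (65.128.0.0 - 65.191.255.255) -> Router W
  65.136.0.0/13 (65.136.0.0 - 65.143.255.255) -> Router H
  65.140.0.0/15 (65.140.0.0 - 65.141.255.255) -> Router Q
  65.140.0.0/17 (65.140.0.0 - 65.140.127.255) -> Router R
  65.140.64.0/18 (65.140.64.0 - 65.140.127.255) -> Router X
More-specific entries that do NOT match:
  65.140.104.44/30 (65.140.104.44 - 65.140.104.47) does not contain 65.140.104.41
  65.140.232.40/30 (65.140.232.40 - 65.140.232.43) does not contain 65.140.104.41
  65.140.104.48/28 (65.140.104.48 - 65.140.104.63) does not contain 65.140.104.41
  65.140.108.0/23 (65.140.108.0 - 65.140.109.255) does not contain 65.140.104.41
  65.140.72.0/22 (65.140.72.0 - 65.140.75.255) does not contain 65.140.104.41
Longest matching prefix is /18 -> next hop Router X.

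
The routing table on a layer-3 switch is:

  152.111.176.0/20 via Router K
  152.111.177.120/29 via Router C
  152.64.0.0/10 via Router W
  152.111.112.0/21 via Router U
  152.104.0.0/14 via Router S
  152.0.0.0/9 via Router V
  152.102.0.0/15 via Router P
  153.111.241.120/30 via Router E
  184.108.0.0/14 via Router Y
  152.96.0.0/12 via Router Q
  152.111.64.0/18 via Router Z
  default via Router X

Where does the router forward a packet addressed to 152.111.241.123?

Router Q

Routes whose prefix contains 152.111.241.123:
  0.0.0.0/0 (default, matches everything) -> Router X
  152.0.0.0/9 (152.0.0.0 - 152.127.255.255) -> Router V
  152.64.0.0/10 (152.64.0.0 - 152.127.255.255) -> Router W
  152.96.0.0/12 (152.96.0.0 - 152.111.255.255) -> Router Q
More-specific entries that do NOT match:
  153.111.241.120/30 (153.111.241.120 - 153.111.241.123) does not contain 152.111.241.123
  152.111.177.120/29 (152.111.177.120 - 152.111.177.127) does not contain 152.111.241.123
  152.111.112.0/21 (152.111.112.0 - 152.111.119.255) does not contain 152.111.241.123
  152.111.176.0/20 (152.111.176.0 - 152.111.191.255) does not contain 152.111.241.123
  152.111.64.0/18 (152.111.64.0 - 152.111.127.255) does not contain 152.111.241.123
  152.102.0.0/15 (152.102.0.0 - 152.103.255.255) does not contain 152.111.241.123
  152.104.0.0/14 (152.104.0.0 - 152.107.255.255) does not contain 152.111.241.123
  184.108.0.0/14 (184.108.0.0 - 184.111.255.255) does not contain 152.111.241.123
Longest matching prefix is /12 -> next hop Router Q.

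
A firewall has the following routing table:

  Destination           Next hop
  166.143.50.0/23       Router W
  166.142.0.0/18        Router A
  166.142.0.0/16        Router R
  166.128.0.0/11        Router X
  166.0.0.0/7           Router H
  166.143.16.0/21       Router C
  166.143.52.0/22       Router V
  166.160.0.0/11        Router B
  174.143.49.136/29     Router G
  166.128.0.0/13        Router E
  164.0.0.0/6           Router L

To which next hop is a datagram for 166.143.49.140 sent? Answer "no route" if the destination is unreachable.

Routes whose prefix contains 166.143.49.140:
  164.0.0.0/6 (164.0.0.0 - 167.255.255.255) -> Router L
  166.0.0.0/7 (166.0.0.0 - 167.255.255.255) -> Router H
  166.128.0.0/11 (166.128.0.0 - 166.159.255.255) -> Router X
More-specific entries that do NOT match:
  174.143.49.136/29 (174.143.49.136 - 174.143.49.143) does not contain 166.143.49.140
  166.143.50.0/23 (166.143.50.0 - 166.143.51.255) does not contain 166.143.49.140
  166.143.52.0/22 (166.143.52.0 - 166.143.55.255) does not contain 166.143.49.140
  166.143.16.0/21 (166.143.16.0 - 166.143.23.255) does not contain 166.143.49.140
  166.142.0.0/18 (166.142.0.0 - 166.142.63.255) does not contain 166.143.49.140
  166.142.0.0/16 (166.142.0.0 - 166.142.255.255) does not contain 166.143.49.140
  166.128.0.0/13 (166.128.0.0 - 166.135.255.255) does not contain 166.143.49.140
Longest matching prefix is /11 -> next hop Router X.

Router X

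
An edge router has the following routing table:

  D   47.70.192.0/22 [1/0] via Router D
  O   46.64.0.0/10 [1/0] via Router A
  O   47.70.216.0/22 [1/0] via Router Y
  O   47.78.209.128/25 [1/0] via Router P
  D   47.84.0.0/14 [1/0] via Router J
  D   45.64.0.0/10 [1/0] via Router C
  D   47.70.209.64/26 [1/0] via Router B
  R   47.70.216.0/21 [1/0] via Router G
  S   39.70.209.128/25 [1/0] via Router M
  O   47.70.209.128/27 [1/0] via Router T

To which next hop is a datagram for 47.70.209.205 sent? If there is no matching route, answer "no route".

No entry's prefix contains 47.70.209.205; there is no default route.

no route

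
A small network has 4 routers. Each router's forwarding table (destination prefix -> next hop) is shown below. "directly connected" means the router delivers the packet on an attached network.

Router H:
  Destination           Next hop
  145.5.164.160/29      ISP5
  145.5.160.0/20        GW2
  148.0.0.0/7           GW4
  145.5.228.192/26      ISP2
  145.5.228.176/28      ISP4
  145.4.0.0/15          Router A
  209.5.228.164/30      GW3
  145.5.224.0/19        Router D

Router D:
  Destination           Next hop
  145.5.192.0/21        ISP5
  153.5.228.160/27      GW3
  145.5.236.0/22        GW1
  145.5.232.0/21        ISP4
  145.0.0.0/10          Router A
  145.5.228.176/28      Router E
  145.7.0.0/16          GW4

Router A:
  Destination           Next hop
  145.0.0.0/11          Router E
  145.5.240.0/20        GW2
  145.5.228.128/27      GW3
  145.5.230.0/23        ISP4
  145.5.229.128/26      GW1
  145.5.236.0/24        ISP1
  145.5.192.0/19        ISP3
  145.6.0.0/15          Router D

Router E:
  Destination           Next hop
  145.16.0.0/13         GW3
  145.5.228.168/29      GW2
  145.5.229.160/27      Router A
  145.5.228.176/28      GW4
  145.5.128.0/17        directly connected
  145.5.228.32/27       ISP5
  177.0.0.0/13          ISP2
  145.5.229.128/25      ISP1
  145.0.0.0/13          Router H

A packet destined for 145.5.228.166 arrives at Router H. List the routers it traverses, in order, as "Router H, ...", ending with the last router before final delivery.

At Router H: longest match for 145.5.228.166 is 145.5.224.0/19 -> Router D
At Router D: longest match for 145.5.228.166 is 145.0.0.0/10 -> Router A
At Router A: longest match for 145.5.228.166 is 145.0.0.0/11 -> Router E
At Router E: longest match for 145.5.228.166 is 145.5.128.0/17 -> directly connected

Router H, Router D, Router A, Router E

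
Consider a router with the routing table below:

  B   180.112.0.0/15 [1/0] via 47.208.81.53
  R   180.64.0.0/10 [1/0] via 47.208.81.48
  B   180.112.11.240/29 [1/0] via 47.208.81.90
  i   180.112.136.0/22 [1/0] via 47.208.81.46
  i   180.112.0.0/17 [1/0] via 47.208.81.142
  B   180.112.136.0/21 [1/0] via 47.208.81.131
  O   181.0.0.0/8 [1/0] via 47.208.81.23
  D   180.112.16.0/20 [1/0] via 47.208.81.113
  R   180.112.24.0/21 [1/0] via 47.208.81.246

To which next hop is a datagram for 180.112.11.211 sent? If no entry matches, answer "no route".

47.208.81.142

Routes whose prefix contains 180.112.11.211:
  180.64.0.0/10 (180.64.0.0 - 180.127.255.255) -> 47.208.81.48
  180.112.0.0/15 (180.112.0.0 - 180.113.255.255) -> 47.208.81.53
  180.112.0.0/17 (180.112.0.0 - 180.112.127.255) -> 47.208.81.142
More-specific entries that do NOT match:
  180.112.11.240/29 (180.112.11.240 - 180.112.11.247) does not contain 180.112.11.211
  180.112.136.0/22 (180.112.136.0 - 180.112.139.255) does not contain 180.112.11.211
  180.112.136.0/21 (180.112.136.0 - 180.112.143.255) does not contain 180.112.11.211
  180.112.24.0/21 (180.112.24.0 - 180.112.31.255) does not contain 180.112.11.211
  180.112.16.0/20 (180.112.16.0 - 180.112.31.255) does not contain 180.112.11.211
Longest matching prefix is /17 -> next hop 47.208.81.142.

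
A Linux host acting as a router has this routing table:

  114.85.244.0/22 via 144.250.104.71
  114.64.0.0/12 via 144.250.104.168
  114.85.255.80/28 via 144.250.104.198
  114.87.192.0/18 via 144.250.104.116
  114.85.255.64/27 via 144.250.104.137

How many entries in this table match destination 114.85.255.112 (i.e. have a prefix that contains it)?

0

No listed prefix contains 114.85.255.112.
Total matching entries: 0.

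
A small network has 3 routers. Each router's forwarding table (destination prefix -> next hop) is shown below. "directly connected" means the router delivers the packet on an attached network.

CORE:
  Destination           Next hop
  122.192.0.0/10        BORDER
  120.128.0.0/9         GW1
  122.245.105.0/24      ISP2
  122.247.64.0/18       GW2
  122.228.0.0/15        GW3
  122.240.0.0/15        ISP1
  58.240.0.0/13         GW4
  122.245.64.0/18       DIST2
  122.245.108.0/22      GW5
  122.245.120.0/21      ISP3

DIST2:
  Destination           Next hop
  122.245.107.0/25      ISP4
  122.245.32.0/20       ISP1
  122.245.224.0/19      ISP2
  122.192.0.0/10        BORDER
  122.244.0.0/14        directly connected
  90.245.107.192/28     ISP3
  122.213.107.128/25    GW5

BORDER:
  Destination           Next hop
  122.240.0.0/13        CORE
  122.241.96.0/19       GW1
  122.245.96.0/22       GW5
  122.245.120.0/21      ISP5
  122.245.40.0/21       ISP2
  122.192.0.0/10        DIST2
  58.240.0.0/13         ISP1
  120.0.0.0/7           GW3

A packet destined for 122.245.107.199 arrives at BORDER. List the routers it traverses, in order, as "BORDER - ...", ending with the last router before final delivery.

At BORDER: longest match for 122.245.107.199 is 122.240.0.0/13 -> CORE
At CORE: longest match for 122.245.107.199 is 122.245.64.0/18 -> DIST2
At DIST2: longest match for 122.245.107.199 is 122.244.0.0/14 -> directly connected

BORDER - CORE - DIST2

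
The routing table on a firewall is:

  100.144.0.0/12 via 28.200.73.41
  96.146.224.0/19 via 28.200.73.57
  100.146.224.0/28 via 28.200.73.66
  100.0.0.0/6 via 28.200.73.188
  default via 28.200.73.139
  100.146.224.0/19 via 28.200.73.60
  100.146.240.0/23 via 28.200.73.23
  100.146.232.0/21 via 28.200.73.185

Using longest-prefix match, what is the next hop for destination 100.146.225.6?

28.200.73.60

Routes whose prefix contains 100.146.225.6:
  0.0.0.0/0 (default, matches everything) -> 28.200.73.139
  100.0.0.0/6 (100.0.0.0 - 103.255.255.255) -> 28.200.73.188
  100.144.0.0/12 (100.144.0.0 - 100.159.255.255) -> 28.200.73.41
  100.146.224.0/19 (100.146.224.0 - 100.146.255.255) -> 28.200.73.60
More-specific entries that do NOT match:
  100.146.224.0/28 (100.146.224.0 - 100.146.224.15) does not contain 100.146.225.6
  100.146.240.0/23 (100.146.240.0 - 100.146.241.255) does not contain 100.146.225.6
  100.146.232.0/21 (100.146.232.0 - 100.146.239.255) does not contain 100.146.225.6
Longest matching prefix is /19 -> next hop 28.200.73.60.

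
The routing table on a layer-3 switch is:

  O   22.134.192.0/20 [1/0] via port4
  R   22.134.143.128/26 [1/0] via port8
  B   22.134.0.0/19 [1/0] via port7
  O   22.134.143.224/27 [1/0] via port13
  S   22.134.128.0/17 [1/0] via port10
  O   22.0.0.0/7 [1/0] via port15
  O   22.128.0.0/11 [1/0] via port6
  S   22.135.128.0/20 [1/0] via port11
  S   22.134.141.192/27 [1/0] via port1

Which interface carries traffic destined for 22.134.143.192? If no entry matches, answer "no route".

Routes whose prefix contains 22.134.143.192:
  22.0.0.0/7 (22.0.0.0 - 23.255.255.255) -> port15
  22.128.0.0/11 (22.128.0.0 - 22.159.255.255) -> port6
  22.134.128.0/17 (22.134.128.0 - 22.134.255.255) -> port10
More-specific entries that do NOT match:
  22.134.143.224/27 (22.134.143.224 - 22.134.143.255) does not contain 22.134.143.192
  22.134.141.192/27 (22.134.141.192 - 22.134.141.223) does not contain 22.134.143.192
  22.134.143.128/26 (22.134.143.128 - 22.134.143.191) does not contain 22.134.143.192
  22.134.192.0/20 (22.134.192.0 - 22.134.207.255) does not contain 22.134.143.192
  22.135.128.0/20 (22.135.128.0 - 22.135.143.255) does not contain 22.134.143.192
  22.134.0.0/19 (22.134.0.0 - 22.134.31.255) does not contain 22.134.143.192
Longest matching prefix is /17 -> interface port10.

port10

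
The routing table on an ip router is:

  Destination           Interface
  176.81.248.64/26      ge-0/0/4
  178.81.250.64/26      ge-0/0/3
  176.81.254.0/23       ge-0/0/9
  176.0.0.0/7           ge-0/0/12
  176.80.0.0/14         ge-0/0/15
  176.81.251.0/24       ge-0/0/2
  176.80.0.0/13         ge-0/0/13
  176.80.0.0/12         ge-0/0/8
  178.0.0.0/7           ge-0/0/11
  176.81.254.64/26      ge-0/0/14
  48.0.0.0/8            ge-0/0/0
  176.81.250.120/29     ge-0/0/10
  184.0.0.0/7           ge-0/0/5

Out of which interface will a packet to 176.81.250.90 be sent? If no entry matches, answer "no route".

ge-0/0/15

Routes whose prefix contains 176.81.250.90:
  176.0.0.0/7 (176.0.0.0 - 177.255.255.255) -> ge-0/0/12
  176.80.0.0/12 (176.80.0.0 - 176.95.255.255) -> ge-0/0/8
  176.80.0.0/13 (176.80.0.0 - 176.87.255.255) -> ge-0/0/13
  176.80.0.0/14 (176.80.0.0 - 176.83.255.255) -> ge-0/0/15
More-specific entries that do NOT match:
  176.81.250.120/29 (176.81.250.120 - 176.81.250.127) does not contain 176.81.250.90
  176.81.248.64/26 (176.81.248.64 - 176.81.248.127) does not contain 176.81.250.90
  178.81.250.64/26 (178.81.250.64 - 178.81.250.127) does not contain 176.81.250.90
  176.81.254.64/26 (176.81.254.64 - 176.81.254.127) does not contain 176.81.250.90
  176.81.251.0/24 (176.81.251.0 - 176.81.251.255) does not contain 176.81.250.90
  176.81.254.0/23 (176.81.254.0 - 176.81.255.255) does not contain 176.81.250.90
Longest matching prefix is /14 -> interface ge-0/0/15.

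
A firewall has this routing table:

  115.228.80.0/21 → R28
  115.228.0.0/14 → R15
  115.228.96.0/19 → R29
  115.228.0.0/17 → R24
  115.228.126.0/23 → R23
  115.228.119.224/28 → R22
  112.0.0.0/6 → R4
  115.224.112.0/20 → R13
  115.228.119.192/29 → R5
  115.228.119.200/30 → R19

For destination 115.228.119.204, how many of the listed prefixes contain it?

4

Prefixes containing 115.228.119.204:
  112.0.0.0/6 (112.0.0.0 - 115.255.255.255)
  115.228.0.0/14 (115.228.0.0 - 115.231.255.255)
  115.228.0.0/17 (115.228.0.0 - 115.228.127.255)
  115.228.96.0/19 (115.228.96.0 - 115.228.127.255)
Total matching entries: 4.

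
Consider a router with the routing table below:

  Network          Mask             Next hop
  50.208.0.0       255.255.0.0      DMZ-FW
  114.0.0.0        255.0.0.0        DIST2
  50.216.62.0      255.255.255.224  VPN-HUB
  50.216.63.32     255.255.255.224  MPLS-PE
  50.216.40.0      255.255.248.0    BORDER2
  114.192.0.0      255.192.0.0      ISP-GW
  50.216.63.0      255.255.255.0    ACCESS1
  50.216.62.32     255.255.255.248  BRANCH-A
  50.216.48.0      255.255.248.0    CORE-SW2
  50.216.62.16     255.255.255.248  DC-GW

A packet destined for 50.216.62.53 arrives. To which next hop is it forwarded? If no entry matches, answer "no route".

No entry's prefix contains 50.216.62.53; there is no default route.

no route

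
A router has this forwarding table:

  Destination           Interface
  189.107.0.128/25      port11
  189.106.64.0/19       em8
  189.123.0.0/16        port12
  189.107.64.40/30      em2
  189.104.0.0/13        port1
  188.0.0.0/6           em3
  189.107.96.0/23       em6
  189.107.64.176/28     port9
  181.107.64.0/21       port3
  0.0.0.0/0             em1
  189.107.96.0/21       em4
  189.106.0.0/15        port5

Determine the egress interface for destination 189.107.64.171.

Routes whose prefix contains 189.107.64.171:
  0.0.0.0/0 (default, matches everything) -> em1
  188.0.0.0/6 (188.0.0.0 - 191.255.255.255) -> em3
  189.104.0.0/13 (189.104.0.0 - 189.111.255.255) -> port1
  189.106.0.0/15 (189.106.0.0 - 189.107.255.255) -> port5
More-specific entries that do NOT match:
  189.107.64.40/30 (189.107.64.40 - 189.107.64.43) does not contain 189.107.64.171
  189.107.64.176/28 (189.107.64.176 - 189.107.64.191) does not contain 189.107.64.171
  189.107.0.128/25 (189.107.0.128 - 189.107.0.255) does not contain 189.107.64.171
  189.107.96.0/23 (189.107.96.0 - 189.107.97.255) does not contain 189.107.64.171
  181.107.64.0/21 (181.107.64.0 - 181.107.71.255) does not contain 189.107.64.171
  189.107.96.0/21 (189.107.96.0 - 189.107.103.255) does not contain 189.107.64.171
  189.106.64.0/19 (189.106.64.0 - 189.106.95.255) does not contain 189.107.64.171
  189.123.0.0/16 (189.123.0.0 - 189.123.255.255) does not contain 189.107.64.171
Longest matching prefix is /15 -> interface port5.

port5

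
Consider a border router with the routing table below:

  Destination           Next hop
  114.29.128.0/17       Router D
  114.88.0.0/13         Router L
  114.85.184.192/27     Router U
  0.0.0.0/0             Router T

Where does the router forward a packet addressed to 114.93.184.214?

Routes whose prefix contains 114.93.184.214:
  0.0.0.0/0 (default, matches everything) -> Router T
  114.88.0.0/13 (114.88.0.0 - 114.95.255.255) -> Router L
More-specific entries that do NOT match:
  114.85.184.192/27 (114.85.184.192 - 114.85.184.223) does not contain 114.93.184.214
  114.29.128.0/17 (114.29.128.0 - 114.29.255.255) does not contain 114.93.184.214
Longest matching prefix is /13 -> next hop Router L.

Router L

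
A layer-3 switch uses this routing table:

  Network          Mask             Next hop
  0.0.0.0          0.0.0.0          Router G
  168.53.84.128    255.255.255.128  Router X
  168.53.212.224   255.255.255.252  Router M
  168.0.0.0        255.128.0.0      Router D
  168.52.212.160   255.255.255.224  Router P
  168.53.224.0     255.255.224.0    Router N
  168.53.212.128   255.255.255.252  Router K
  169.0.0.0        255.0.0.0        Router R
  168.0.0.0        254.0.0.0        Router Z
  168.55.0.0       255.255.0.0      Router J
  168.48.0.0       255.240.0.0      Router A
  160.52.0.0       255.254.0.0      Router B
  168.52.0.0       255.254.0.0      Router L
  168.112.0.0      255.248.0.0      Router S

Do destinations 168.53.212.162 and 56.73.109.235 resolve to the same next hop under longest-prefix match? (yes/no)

no

168.53.212.162: longest match 168.52.0.0/15 -> Router L
56.73.109.235: longest match 0.0.0.0/0 -> Router G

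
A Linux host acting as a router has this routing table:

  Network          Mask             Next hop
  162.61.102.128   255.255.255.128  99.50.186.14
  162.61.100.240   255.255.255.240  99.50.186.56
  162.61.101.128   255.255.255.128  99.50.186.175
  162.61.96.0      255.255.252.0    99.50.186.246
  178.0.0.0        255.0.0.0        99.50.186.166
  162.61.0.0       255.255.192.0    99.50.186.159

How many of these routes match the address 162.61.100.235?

0

No listed prefix contains 162.61.100.235.
Total matching entries: 0.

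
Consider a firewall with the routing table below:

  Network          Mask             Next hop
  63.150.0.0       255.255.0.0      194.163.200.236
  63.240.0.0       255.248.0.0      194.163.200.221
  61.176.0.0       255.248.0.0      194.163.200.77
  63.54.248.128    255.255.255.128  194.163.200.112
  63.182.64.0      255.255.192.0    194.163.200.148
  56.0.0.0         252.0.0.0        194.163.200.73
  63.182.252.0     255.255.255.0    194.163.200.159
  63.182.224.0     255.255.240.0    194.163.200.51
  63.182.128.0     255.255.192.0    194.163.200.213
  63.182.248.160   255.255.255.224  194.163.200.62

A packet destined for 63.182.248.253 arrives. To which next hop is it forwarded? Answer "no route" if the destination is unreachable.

No entry's prefix contains 63.182.248.253; there is no default route.

no route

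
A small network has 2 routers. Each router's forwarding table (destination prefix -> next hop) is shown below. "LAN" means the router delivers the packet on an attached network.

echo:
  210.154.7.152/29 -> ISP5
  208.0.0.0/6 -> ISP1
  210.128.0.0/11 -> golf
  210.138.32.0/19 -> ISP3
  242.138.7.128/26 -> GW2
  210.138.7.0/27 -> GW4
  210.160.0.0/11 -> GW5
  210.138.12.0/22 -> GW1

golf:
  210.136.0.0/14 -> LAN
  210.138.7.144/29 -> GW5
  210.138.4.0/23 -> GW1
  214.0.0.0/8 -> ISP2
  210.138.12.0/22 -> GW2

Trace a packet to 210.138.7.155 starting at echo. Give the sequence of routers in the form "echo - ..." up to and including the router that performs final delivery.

echo - golf

At echo: longest match for 210.138.7.155 is 210.128.0.0/11 -> golf
At golf: longest match for 210.138.7.155 is 210.136.0.0/14 -> LAN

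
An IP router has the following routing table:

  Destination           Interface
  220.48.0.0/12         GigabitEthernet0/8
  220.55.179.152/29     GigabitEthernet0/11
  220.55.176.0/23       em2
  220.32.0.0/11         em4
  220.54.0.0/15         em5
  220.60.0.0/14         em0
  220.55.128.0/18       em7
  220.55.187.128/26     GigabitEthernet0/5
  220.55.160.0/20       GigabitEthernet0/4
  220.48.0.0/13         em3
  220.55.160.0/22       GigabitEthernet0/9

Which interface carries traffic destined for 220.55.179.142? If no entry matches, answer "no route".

em7

Routes whose prefix contains 220.55.179.142:
  220.32.0.0/11 (220.32.0.0 - 220.63.255.255) -> em4
  220.48.0.0/12 (220.48.0.0 - 220.63.255.255) -> GigabitEthernet0/8
  220.48.0.0/13 (220.48.0.0 - 220.55.255.255) -> em3
  220.54.0.0/15 (220.54.0.0 - 220.55.255.255) -> em5
  220.55.128.0/18 (220.55.128.0 - 220.55.191.255) -> em7
More-specific entries that do NOT match:
  220.55.179.152/29 (220.55.179.152 - 220.55.179.159) does not contain 220.55.179.142
  220.55.187.128/26 (220.55.187.128 - 220.55.187.191) does not contain 220.55.179.142
  220.55.176.0/23 (220.55.176.0 - 220.55.177.255) does not contain 220.55.179.142
  220.55.160.0/22 (220.55.160.0 - 220.55.163.255) does not contain 220.55.179.142
  220.55.160.0/20 (220.55.160.0 - 220.55.175.255) does not contain 220.55.179.142
Longest matching prefix is /18 -> interface em7.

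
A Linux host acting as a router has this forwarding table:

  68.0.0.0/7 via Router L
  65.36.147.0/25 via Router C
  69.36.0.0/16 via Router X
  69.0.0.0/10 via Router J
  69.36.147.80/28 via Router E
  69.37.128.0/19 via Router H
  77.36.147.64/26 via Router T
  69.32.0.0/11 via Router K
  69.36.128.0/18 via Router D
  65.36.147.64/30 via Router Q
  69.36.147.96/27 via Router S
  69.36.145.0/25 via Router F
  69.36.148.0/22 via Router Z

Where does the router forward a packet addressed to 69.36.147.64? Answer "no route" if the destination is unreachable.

Routes whose prefix contains 69.36.147.64:
  68.0.0.0/7 (68.0.0.0 - 69.255.255.255) -> Router L
  69.0.0.0/10 (69.0.0.0 - 69.63.255.255) -> Router J
  69.32.0.0/11 (69.32.0.0 - 69.63.255.255) -> Router K
  69.36.0.0/16 (69.36.0.0 - 69.36.255.255) -> Router X
  69.36.128.0/18 (69.36.128.0 - 69.36.191.255) -> Router D
More-specific entries that do NOT match:
  65.36.147.64/30 (65.36.147.64 - 65.36.147.67) does not contain 69.36.147.64
  69.36.147.80/28 (69.36.147.80 - 69.36.147.95) does not contain 69.36.147.64
  69.36.147.96/27 (69.36.147.96 - 69.36.147.127) does not contain 69.36.147.64
  77.36.147.64/26 (77.36.147.64 - 77.36.147.127) does not contain 69.36.147.64
  65.36.147.0/25 (65.36.147.0 - 65.36.147.127) does not contain 69.36.147.64
  69.36.145.0/25 (69.36.145.0 - 69.36.145.127) does not contain 69.36.147.64
  69.36.148.0/22 (69.36.148.0 - 69.36.151.255) does not contain 69.36.147.64
  69.37.128.0/19 (69.37.128.0 - 69.37.159.255) does not contain 69.36.147.64
Longest matching prefix is /18 -> next hop Router D.

Router D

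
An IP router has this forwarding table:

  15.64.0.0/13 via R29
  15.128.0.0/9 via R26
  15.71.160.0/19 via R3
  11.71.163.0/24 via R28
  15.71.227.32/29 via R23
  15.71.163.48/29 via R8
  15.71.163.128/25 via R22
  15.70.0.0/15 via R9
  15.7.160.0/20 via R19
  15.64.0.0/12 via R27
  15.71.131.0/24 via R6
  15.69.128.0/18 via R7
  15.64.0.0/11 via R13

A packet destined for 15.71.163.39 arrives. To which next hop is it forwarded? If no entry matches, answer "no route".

Routes whose prefix contains 15.71.163.39:
  15.64.0.0/11 (15.64.0.0 - 15.95.255.255) -> R13
  15.64.0.0/12 (15.64.0.0 - 15.79.255.255) -> R27
  15.64.0.0/13 (15.64.0.0 - 15.71.255.255) -> R29
  15.70.0.0/15 (15.70.0.0 - 15.71.255.255) -> R9
  15.71.160.0/19 (15.71.160.0 - 15.71.191.255) -> R3
More-specific entries that do NOT match:
  15.71.227.32/29 (15.71.227.32 - 15.71.227.39) does not contain 15.71.163.39
  15.71.163.48/29 (15.71.163.48 - 15.71.163.55) does not contain 15.71.163.39
  15.71.163.128/25 (15.71.163.128 - 15.71.163.255) does not contain 15.71.163.39
  11.71.163.0/24 (11.71.163.0 - 11.71.163.255) does not contain 15.71.163.39
  15.71.131.0/24 (15.71.131.0 - 15.71.131.255) does not contain 15.71.163.39
  15.7.160.0/20 (15.7.160.0 - 15.7.175.255) does not contain 15.71.163.39
Longest matching prefix is /19 -> next hop R3.

R3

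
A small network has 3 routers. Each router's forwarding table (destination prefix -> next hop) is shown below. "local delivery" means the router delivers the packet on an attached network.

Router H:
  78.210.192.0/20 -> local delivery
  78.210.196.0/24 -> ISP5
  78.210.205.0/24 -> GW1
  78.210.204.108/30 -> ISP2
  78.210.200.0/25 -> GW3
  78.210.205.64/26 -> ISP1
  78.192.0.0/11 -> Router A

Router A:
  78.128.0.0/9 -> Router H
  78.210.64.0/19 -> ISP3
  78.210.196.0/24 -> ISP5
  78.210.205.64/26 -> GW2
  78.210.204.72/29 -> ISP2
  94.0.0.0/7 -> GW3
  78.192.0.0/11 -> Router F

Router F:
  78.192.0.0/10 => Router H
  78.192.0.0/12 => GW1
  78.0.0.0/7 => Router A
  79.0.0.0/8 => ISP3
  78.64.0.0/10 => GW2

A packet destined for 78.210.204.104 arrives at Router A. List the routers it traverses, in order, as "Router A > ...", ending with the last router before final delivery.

At Router A: longest match for 78.210.204.104 is 78.192.0.0/11 -> Router F
At Router F: longest match for 78.210.204.104 is 78.192.0.0/10 -> Router H
At Router H: longest match for 78.210.204.104 is 78.210.192.0/20 -> local delivery

Router A > Router F > Router H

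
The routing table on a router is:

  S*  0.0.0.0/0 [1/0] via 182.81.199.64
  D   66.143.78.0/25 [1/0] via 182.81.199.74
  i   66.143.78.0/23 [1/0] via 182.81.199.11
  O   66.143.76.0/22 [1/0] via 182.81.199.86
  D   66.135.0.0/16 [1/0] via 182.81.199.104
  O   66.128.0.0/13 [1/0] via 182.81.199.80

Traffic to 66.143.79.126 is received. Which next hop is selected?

Routes whose prefix contains 66.143.79.126:
  0.0.0.0/0 (default, matches everything) -> 182.81.199.64
  66.143.76.0/22 (66.143.76.0 - 66.143.79.255) -> 182.81.199.86
  66.143.78.0/23 (66.143.78.0 - 66.143.79.255) -> 182.81.199.11
More-specific entries that do NOT match:
  66.143.78.0/25 (66.143.78.0 - 66.143.78.127) does not contain 66.143.79.126
Longest matching prefix is /23 -> next hop 182.81.199.11.

182.81.199.11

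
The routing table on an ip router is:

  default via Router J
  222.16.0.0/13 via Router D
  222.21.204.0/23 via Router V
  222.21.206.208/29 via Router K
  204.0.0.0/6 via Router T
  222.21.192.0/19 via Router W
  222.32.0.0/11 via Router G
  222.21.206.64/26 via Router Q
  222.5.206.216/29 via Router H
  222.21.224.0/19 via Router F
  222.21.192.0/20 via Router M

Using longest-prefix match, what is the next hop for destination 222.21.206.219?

Router M

Routes whose prefix contains 222.21.206.219:
  0.0.0.0/0 (default, matches everything) -> Router J
  222.16.0.0/13 (222.16.0.0 - 222.23.255.255) -> Router D
  222.21.192.0/19 (222.21.192.0 - 222.21.223.255) -> Router W
  222.21.192.0/20 (222.21.192.0 - 222.21.207.255) -> Router M
More-specific entries that do NOT match:
  222.21.206.208/29 (222.21.206.208 - 222.21.206.215) does not contain 222.21.206.219
  222.5.206.216/29 (222.5.206.216 - 222.5.206.223) does not contain 222.21.206.219
  222.21.206.64/26 (222.21.206.64 - 222.21.206.127) does not contain 222.21.206.219
  222.21.204.0/23 (222.21.204.0 - 222.21.205.255) does not contain 222.21.206.219
Longest matching prefix is /20 -> next hop Router M.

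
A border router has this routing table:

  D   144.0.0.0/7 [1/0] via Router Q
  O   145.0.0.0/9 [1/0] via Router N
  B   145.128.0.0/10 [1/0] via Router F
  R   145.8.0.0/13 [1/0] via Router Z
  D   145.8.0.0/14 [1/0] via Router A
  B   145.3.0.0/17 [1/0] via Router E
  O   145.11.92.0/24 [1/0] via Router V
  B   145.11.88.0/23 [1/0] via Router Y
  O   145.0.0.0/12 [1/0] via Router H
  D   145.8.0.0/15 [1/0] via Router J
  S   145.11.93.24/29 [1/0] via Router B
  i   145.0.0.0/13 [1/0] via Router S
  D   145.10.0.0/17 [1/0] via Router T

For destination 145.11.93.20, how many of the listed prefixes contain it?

Prefixes containing 145.11.93.20:
  144.0.0.0/7 (144.0.0.0 - 145.255.255.255)
  145.0.0.0/9 (145.0.0.0 - 145.127.255.255)
  145.0.0.0/12 (145.0.0.0 - 145.15.255.255)
  145.8.0.0/13 (145.8.0.0 - 145.15.255.255)
  145.8.0.0/14 (145.8.0.0 - 145.11.255.255)
Total matching entries: 5.

5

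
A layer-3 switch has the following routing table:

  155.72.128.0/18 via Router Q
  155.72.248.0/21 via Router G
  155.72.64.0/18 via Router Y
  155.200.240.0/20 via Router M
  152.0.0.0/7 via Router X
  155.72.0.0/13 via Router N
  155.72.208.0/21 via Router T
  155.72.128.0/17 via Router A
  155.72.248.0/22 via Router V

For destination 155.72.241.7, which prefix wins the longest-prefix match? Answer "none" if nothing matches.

Entries matching 155.72.241.7:
  155.72.0.0/13 (155.72.0.0 - 155.79.255.255)
  155.72.128.0/17 (155.72.128.0 - 155.72.255.255)
Most specific is 155.72.128.0/17.

155.72.128.0/17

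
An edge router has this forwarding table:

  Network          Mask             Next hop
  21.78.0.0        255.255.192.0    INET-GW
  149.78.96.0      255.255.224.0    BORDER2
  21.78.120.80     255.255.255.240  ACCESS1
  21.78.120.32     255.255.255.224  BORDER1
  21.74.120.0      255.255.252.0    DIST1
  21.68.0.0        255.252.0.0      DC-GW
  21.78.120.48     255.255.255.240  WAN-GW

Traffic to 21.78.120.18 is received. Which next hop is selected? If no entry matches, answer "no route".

no route

No entry's prefix contains 21.78.120.18; there is no default route.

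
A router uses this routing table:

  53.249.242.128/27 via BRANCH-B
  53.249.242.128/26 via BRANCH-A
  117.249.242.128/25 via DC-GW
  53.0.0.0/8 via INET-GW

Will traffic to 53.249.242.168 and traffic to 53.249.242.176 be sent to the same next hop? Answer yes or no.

53.249.242.168: longest match 53.249.242.128/26 -> BRANCH-A
53.249.242.176: longest match 53.249.242.128/26 -> BRANCH-A

yes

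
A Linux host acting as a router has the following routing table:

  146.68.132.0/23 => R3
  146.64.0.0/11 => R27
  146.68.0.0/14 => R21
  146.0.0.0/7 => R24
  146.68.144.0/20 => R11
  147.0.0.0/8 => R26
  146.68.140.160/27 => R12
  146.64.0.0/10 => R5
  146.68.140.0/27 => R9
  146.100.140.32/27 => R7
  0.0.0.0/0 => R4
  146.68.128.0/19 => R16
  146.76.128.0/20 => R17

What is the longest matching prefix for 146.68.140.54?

146.68.128.0/19

Entries matching 146.68.140.54:
  0.0.0.0/0 (default, matches everything)
  146.0.0.0/7 (146.0.0.0 - 147.255.255.255)
  146.64.0.0/10 (146.64.0.0 - 146.127.255.255)
  146.64.0.0/11 (146.64.0.0 - 146.95.255.255)
  146.68.0.0/14 (146.68.0.0 - 146.71.255.255)
  146.68.128.0/19 (146.68.128.0 - 146.68.159.255)
Most specific is 146.68.128.0/19.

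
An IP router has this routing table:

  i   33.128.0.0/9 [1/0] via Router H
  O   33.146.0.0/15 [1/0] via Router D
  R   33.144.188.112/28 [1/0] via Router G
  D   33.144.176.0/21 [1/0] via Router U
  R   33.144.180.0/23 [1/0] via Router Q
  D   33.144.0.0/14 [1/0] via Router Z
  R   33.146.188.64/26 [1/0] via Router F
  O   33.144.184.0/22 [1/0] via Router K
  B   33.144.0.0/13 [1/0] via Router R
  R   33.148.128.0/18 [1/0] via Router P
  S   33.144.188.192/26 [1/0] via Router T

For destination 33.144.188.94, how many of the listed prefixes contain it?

3

Prefixes containing 33.144.188.94:
  33.128.0.0/9 (33.128.0.0 - 33.255.255.255)
  33.144.0.0/13 (33.144.0.0 - 33.151.255.255)
  33.144.0.0/14 (33.144.0.0 - 33.147.255.255)
Total matching entries: 3.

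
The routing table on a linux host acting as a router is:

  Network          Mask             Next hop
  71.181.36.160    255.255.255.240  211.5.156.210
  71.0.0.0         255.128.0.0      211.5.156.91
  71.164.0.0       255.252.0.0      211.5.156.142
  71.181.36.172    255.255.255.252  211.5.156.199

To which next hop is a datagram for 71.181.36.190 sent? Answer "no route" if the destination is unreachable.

No entry's prefix contains 71.181.36.190; there is no default route.

no route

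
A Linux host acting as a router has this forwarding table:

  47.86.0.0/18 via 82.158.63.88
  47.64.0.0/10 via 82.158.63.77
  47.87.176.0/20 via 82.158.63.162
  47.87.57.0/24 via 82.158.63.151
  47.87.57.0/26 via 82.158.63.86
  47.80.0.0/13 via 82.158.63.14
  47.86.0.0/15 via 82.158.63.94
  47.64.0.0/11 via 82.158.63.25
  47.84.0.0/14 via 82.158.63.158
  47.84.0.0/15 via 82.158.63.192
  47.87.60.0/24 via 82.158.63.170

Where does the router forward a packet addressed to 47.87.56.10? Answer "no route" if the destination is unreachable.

Routes whose prefix contains 47.87.56.10:
  47.64.0.0/10 (47.64.0.0 - 47.127.255.255) -> 82.158.63.77
  47.64.0.0/11 (47.64.0.0 - 47.95.255.255) -> 82.158.63.25
  47.80.0.0/13 (47.80.0.0 - 47.87.255.255) -> 82.158.63.14
  47.84.0.0/14 (47.84.0.0 - 47.87.255.255) -> 82.158.63.158
  47.86.0.0/15 (47.86.0.0 - 47.87.255.255) -> 82.158.63.94
More-specific entries that do NOT match:
  47.87.57.0/26 (47.87.57.0 - 47.87.57.63) does not contain 47.87.56.10
  47.87.57.0/24 (47.87.57.0 - 47.87.57.255) does not contain 47.87.56.10
  47.87.60.0/24 (47.87.60.0 - 47.87.60.255) does not contain 47.87.56.10
  47.87.176.0/20 (47.87.176.0 - 47.87.191.255) does not contain 47.87.56.10
  47.86.0.0/18 (47.86.0.0 - 47.86.63.255) does not contain 47.87.56.10
Longest matching prefix is /15 -> next hop 82.158.63.94.

82.158.63.94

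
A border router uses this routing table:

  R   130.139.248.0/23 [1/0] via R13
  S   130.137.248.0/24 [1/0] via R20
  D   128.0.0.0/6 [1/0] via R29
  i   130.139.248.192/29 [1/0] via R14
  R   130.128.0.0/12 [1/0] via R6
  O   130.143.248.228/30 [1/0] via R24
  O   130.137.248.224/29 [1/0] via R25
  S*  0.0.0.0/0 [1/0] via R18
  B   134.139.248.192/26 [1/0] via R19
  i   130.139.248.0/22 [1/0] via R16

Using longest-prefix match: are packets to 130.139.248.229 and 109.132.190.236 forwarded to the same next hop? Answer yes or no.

130.139.248.229: longest match 130.139.248.0/23 -> R13
109.132.190.236: longest match 0.0.0.0/0 -> R18

no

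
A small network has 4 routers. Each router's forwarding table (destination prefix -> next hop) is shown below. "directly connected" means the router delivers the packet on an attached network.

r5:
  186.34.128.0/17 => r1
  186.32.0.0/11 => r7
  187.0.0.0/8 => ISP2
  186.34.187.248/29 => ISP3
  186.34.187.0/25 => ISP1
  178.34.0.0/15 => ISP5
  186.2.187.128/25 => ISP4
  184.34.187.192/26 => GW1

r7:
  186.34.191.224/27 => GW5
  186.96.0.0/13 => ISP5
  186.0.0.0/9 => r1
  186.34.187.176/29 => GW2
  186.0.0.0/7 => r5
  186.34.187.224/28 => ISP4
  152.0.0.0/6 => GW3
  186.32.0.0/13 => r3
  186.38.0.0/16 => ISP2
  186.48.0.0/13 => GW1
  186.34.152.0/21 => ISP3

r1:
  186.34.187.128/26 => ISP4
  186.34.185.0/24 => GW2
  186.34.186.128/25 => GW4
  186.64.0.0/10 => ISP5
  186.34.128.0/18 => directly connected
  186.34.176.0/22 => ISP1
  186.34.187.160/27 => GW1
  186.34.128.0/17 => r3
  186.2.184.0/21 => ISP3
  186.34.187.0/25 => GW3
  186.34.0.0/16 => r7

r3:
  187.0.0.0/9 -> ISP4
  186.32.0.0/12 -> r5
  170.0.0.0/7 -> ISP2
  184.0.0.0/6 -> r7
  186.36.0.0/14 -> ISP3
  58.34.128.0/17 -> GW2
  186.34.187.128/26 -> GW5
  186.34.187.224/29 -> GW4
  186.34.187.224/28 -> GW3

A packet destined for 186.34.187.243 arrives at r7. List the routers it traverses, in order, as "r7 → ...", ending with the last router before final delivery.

r7 → r3 → r5 → r1

At r7: longest match for 186.34.187.243 is 186.32.0.0/13 -> r3
At r3: longest match for 186.34.187.243 is 186.32.0.0/12 -> r5
At r5: longest match for 186.34.187.243 is 186.34.128.0/17 -> r1
At r1: longest match for 186.34.187.243 is 186.34.128.0/18 -> directly connected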